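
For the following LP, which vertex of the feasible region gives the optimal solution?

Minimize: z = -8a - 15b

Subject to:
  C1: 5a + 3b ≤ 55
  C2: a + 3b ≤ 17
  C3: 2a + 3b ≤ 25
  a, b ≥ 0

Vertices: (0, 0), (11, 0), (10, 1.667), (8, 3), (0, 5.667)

Evaluate the objective at each vertex of the feasible region:
  z(0, 0) = 0
  z(11, 0) = -88
  z(10, 1.667) = -105
  z(8, 3) = -109  ←
  z(0, 5.667) = -85
The minimum is at a = 8, b = 3.

(8, 3)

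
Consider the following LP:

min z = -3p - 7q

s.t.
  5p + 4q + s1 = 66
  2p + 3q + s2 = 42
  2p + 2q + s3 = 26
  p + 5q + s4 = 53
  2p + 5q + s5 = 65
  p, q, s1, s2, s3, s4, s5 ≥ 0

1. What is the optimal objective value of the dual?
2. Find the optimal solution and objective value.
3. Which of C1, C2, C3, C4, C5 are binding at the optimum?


1. -79
2. p = 3, q = 10, z = -79
3. C3, C4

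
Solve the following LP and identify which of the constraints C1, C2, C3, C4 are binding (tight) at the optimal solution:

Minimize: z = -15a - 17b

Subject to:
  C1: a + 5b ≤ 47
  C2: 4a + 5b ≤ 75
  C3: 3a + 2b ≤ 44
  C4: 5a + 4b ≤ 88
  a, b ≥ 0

At a = 10, b = 7, compute slack b - a·x for each constraint:
  C1: 47 − 45 = 2  (slack)
  C2: 75 − 75 = 0  (binding)
  C3: 44 − 44 = 0  (binding)
  C4: 88 − 78 = 10  (slack)

Optimal: a = 10, b = 7
Binding: C2, C3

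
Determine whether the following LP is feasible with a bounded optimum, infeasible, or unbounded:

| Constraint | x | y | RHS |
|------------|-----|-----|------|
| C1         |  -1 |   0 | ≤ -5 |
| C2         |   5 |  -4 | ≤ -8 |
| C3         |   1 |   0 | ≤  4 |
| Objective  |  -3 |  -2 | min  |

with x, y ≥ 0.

Infeasible (no feasible solution exists)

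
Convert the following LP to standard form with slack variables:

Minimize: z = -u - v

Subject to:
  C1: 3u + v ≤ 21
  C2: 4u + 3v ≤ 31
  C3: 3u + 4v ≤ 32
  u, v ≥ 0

min z = -u - v

s.t.
  3u + v + s1 = 21
  4u + 3v + s2 = 31
  3u + 4v + s3 = 32
  u, v, s1, s2, s3 ≥ 0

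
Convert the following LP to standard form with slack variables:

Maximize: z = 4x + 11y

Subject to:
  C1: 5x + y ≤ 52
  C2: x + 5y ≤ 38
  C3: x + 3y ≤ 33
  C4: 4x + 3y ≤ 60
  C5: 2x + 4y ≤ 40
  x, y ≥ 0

max z = 4x + 11y

s.t.
  5x + y + s1 = 52
  x + 5y + s2 = 38
  x + 3y + s3 = 33
  4x + 3y + s4 = 60
  2x + 4y + s5 = 40
  x, y, s1, s2, s3, s4, s5 ≥ 0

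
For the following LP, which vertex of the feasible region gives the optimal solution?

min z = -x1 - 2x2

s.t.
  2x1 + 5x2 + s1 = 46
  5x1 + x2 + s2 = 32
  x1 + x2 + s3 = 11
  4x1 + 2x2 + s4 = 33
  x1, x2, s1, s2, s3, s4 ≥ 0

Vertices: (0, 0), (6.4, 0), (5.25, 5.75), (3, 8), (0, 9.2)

Evaluate the objective at each vertex of the feasible region:
  z(0, 0) = 0
  z(6.4, 0) = -6.4
  z(5.25, 5.75) = -16.75
  z(3, 8) = -19  ←
  z(0, 9.2) = -18.4
The minimum is at x1 = 3, x2 = 8.

(3, 8)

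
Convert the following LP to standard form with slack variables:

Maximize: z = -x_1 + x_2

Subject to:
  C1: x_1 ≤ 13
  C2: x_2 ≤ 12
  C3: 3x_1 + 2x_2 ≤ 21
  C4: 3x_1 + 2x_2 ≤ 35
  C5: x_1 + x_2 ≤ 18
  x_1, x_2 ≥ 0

max z = -x_1 + x_2

s.t.
  x_1 + s1 = 13
  x_2 + s2 = 12
  3x_1 + 2x_2 + s3 = 21
  3x_1 + 2x_2 + s4 = 35
  x_1 + x_2 + s5 = 18
  x_1, x_2, s1, s2, s3, s4, s5 ≥ 0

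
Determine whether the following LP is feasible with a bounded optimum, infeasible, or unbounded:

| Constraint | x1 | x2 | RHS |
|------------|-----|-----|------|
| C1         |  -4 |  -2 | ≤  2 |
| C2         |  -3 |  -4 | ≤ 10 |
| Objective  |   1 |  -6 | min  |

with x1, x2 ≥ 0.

Unbounded (objective can decrease without bound)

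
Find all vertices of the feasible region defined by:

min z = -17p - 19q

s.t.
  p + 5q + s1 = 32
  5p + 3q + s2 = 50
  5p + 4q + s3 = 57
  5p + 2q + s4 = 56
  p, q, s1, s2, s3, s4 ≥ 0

(0, 0), (10, 0), (7, 5), (0, 6.4)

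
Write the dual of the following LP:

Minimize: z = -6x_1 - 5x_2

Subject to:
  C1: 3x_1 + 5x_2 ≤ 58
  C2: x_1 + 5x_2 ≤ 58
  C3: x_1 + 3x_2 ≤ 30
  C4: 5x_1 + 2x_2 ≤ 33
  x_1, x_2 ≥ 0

Primal min cᵀx s.t. Ax ≤ b, x ≥ 0  →  Dual max −bᵀy s.t. Aᵀy ≥ −c, y ≥ 0.

Maximize: z = -58y1 - 58y2 - 30y3 - 33y4

Subject to:
  3y1 + y2 + y3 + 5y4 ≥ 6
  5y1 + 5y2 + 3y3 + 2y4 ≥ 5
  y1, y2, y3, y4 ≥ 0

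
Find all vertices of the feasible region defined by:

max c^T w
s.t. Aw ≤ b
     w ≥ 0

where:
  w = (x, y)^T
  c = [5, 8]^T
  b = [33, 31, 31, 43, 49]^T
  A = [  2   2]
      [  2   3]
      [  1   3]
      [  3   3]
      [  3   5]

(0, 0), (14.33, 0), (12, 2.333), (8, 5), (0, 9.8)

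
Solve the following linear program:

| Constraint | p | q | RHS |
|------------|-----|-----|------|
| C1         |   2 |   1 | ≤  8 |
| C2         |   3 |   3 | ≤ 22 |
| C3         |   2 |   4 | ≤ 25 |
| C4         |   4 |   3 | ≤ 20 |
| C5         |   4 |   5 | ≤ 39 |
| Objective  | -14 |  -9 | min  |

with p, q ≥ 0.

Evaluate the objective at each vertex of the feasible region:
  z(0, 0) = 0
  z(4, 0) = -56
  z(2, 4) = -64  ←
  z(0.5, 6) = -61
  z(0, 6.25) = -56.25
The minimum is at p = 2, q = 4.

p = 2, q = 4, z = -64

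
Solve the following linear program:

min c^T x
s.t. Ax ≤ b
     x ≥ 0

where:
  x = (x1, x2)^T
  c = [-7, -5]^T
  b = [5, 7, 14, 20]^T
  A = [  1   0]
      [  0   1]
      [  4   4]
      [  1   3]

Evaluate the objective at each vertex of the feasible region:
  z(0, 0) = 0
  z(3.5, 0) = -24.5  ←
  z(0, 3.5) = -17.5
The minimum is at x1 = 3.5, x2 = 0.

x1 = 3.5, x2 = 0, z = -24.5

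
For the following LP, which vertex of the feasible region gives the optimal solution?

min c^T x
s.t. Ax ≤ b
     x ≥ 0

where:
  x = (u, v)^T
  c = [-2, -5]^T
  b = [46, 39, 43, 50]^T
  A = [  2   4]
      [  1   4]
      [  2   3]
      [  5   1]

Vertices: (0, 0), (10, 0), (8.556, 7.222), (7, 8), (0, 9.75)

Evaluate the objective at each vertex of the feasible region:
  z(0, 0) = 0
  z(10, 0) = -20
  z(8.556, 7.222) = -53.22
  z(7, 8) = -54  ←
  z(0, 9.75) = -48.75
The minimum is at u = 7, v = 8.

(7, 8)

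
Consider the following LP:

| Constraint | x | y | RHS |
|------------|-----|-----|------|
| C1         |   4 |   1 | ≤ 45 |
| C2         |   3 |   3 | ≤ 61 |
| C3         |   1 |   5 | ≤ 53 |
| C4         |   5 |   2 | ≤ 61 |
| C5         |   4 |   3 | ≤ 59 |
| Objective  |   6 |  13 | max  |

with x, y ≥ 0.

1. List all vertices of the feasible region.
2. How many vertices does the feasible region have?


1. (0, 0), (11.25, 0), (9.667, 6.333), (9.286, 7.286), (8, 9), (0, 10.6)
2. 6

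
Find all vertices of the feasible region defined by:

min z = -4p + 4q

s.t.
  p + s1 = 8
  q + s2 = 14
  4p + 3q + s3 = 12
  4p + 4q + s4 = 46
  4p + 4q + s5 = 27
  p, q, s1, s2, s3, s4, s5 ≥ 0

(0, 0), (3, 0), (0, 4)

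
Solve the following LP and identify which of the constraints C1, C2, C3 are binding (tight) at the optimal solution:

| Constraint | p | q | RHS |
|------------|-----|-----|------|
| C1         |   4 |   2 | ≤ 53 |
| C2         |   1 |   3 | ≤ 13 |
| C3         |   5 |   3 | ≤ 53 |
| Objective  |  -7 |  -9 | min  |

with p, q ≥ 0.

At p = 10, q = 1, compute slack b - a·x for each constraint:
  C1: 53 − 42 = 11  (slack)
  C2: 13 − 13 = 0  (binding)
  C3: 53 − 53 = 0  (binding)

Optimal: p = 10, q = 1
Binding: C2, C3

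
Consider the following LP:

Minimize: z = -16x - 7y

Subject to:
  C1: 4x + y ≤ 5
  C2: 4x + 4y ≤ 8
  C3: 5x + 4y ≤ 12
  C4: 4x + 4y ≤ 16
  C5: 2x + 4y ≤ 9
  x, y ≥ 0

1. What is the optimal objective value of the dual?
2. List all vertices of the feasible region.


1. -23
2. (0, 0), (1.25, 0), (1, 1), (0, 2)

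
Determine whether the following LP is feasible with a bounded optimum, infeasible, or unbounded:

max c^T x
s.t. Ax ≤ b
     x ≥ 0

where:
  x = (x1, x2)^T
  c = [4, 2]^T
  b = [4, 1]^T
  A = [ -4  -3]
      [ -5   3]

Unbounded (objective can increase without bound)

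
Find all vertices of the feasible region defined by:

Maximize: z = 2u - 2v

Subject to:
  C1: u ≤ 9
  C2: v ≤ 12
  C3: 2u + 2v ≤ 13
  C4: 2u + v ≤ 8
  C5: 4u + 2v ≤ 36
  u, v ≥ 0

(0, 0), (4, 0), (1.5, 5), (0, 6.5)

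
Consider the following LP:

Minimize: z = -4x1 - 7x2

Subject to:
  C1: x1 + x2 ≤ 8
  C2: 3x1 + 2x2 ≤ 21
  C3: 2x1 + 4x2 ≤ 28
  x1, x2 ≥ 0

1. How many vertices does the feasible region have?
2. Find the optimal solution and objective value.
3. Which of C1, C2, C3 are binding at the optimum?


1. 5
2. x1 = 2, x2 = 6, z = -50
3. C1, C3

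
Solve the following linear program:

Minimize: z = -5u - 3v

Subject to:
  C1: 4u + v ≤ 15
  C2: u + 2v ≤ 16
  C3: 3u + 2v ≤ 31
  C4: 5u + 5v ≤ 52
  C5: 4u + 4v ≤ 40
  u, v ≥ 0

Evaluate the objective at each vertex of the feasible region:
  z(0, 0) = 0
  z(3.75, 0) = -18.75
  z(2, 7) = -31  ←
  z(0, 8) = -24
The minimum is at u = 2, v = 7.

u = 2, v = 7, z = -31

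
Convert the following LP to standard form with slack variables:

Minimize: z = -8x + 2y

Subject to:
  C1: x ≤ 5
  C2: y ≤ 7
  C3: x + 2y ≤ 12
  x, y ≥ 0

min z = -8x + 2y

s.t.
  x + s1 = 5
  y + s2 = 7
  x + 2y + s3 = 12
  x, y, s1, s2, s3 ≥ 0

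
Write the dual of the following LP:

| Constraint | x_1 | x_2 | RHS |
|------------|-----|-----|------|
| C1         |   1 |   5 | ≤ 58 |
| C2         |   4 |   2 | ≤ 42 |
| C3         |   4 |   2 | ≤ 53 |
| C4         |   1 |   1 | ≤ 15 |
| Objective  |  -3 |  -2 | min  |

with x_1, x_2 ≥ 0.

Primal min cᵀx s.t. Ax ≤ b, x ≥ 0  →  Dual max −bᵀy s.t. Aᵀy ≥ −c, y ≥ 0.

Maximize: z = -58y1 - 42y2 - 53y3 - 15y4

Subject to:
  y1 + 4y2 + 4y3 + y4 ≥ 3
  5y1 + 2y2 + 2y3 + y4 ≥ 2
  y1, y2, y3, y4 ≥ 0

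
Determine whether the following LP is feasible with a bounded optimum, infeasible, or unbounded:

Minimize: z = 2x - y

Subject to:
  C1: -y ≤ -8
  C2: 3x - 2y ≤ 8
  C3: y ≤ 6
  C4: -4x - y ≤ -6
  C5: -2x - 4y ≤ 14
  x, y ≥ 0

Infeasible (no feasible solution exists)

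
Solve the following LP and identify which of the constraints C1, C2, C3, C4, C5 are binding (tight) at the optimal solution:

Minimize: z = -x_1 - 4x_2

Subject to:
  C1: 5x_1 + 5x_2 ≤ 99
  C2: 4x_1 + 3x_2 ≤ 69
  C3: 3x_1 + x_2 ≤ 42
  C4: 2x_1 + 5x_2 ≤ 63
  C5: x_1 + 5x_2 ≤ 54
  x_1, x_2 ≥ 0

At x_1 = 9, x_2 = 9, compute slack b - a·x for each constraint:
  C1: 99 − 90 = 9  (slack)
  C2: 69 − 63 = 6  (slack)
  C3: 42 − 36 = 6  (slack)
  C4: 63 − 63 = 0  (binding)
  C5: 54 − 54 = 0  (binding)

Optimal: x_1 = 9, x_2 = 9
Binding: C4, C5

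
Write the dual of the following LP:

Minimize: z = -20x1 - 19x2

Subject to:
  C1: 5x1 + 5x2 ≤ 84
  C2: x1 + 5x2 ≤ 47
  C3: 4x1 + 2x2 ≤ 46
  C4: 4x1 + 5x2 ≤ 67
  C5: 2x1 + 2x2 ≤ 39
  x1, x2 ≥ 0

Primal min cᵀx s.t. Ax ≤ b, x ≥ 0  →  Dual max −bᵀy s.t. Aᵀy ≥ −c, y ≥ 0.

Maximize: z = -84y1 - 47y2 - 46y3 - 67y4 - 39y5

Subject to:
  5y1 + y2 + 4y3 + 4y4 + 2y5 ≥ 20
  5y1 + 5y2 + 2y3 + 5y4 + 2y5 ≥ 19
  y1, y2, y3, y4, y5 ≥ 0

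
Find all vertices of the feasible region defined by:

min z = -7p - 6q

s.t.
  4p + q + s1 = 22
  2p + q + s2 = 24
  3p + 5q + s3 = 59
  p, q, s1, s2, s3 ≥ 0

(0, 0), (5.5, 0), (3, 10), (0, 11.8)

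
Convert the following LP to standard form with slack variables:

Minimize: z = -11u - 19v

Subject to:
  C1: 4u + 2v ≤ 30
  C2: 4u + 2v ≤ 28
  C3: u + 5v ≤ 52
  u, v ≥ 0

min z = -11u - 19v

s.t.
  4u + 2v + s1 = 30
  4u + 2v + s2 = 28
  u + 5v + s3 = 52
  u, v, s1, s2, s3 ≥ 0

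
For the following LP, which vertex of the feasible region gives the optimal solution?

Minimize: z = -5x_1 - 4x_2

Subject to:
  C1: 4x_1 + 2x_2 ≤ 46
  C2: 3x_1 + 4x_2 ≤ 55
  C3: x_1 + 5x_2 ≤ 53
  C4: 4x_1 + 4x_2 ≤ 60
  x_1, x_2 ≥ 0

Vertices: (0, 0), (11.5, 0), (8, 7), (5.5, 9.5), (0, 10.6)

Evaluate the objective at each vertex of the feasible region:
  z(0, 0) = 0
  z(11.5, 0) = -57.5
  z(8, 7) = -68  ←
  z(5.5, 9.5) = -65.5
  z(0, 10.6) = -42.4
The minimum is at x_1 = 8, x_2 = 7.

(8, 7)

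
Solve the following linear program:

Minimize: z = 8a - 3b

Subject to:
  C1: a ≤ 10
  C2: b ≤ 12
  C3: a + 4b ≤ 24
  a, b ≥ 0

Evaluate the objective at each vertex of the feasible region:
  z(0, 0) = 0
  z(10, 0) = 80
  z(10, 3.5) = 69.5
  z(0, 6) = -18  ←
The minimum is at a = 0, b = 6.

a = 0, b = 6, z = -18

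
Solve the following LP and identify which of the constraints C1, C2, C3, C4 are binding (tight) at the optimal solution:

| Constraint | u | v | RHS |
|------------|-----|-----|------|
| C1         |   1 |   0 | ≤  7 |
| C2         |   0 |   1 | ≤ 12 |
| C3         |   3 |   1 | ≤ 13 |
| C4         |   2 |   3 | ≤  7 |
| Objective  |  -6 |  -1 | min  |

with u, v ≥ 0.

At u = 3.5, v = 0, compute slack b - a·x for each constraint:
  C1: 7 − 3.5 = 3.5  (slack)
  C2: 12 − 0 = 12  (slack)
  C3: 13 − 10.5 = 2.5  (slack)
  C4: 7 − 7 = 0  (binding)

Optimal: u = 3.5, v = 0
Binding: C4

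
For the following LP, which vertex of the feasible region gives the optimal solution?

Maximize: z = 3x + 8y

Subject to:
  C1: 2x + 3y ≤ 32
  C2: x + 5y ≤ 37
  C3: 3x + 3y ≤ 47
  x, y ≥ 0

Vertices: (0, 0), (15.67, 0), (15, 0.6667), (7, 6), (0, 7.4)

Evaluate the objective at each vertex of the feasible region:
  z(0, 0) = 0
  z(15.67, 0) = 47
  z(15, 0.6667) = 50.33
  z(7, 6) = 69  ←
  z(0, 7.4) = 59.2
The maximum is at x = 7, y = 6.

(7, 6)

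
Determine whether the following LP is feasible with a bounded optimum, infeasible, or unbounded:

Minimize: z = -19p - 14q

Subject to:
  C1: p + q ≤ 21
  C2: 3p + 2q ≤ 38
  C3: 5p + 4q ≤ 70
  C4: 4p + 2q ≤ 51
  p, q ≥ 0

Feasible with a bounded optimal solution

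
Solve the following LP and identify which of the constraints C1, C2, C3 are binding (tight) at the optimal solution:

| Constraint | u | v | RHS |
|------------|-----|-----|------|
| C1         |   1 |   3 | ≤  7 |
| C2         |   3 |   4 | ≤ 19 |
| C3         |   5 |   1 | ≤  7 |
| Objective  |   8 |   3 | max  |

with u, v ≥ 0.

At u = 1, v = 2, compute slack b - a·x for each constraint:
  C1: 7 − 7 = 0  (binding)
  C2: 19 − 11 = 8  (slack)
  C3: 7 − 7 = 0  (binding)

Optimal: u = 1, v = 2
Binding: C1, C3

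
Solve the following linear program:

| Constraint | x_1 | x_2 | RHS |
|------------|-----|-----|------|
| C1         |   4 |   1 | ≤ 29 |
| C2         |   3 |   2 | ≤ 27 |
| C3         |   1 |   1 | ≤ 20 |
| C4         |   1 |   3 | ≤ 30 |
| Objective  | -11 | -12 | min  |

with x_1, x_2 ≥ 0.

Evaluate the objective at each vertex of the feasible region:
  z(0, 0) = 0
  z(7.25, 0) = -79.75
  z(6.2, 4.2) = -118.6
  z(3, 9) = -141  ←
  z(0, 10) = -120
The minimum is at x_1 = 3, x_2 = 9.

x_1 = 3, x_2 = 9, z = -141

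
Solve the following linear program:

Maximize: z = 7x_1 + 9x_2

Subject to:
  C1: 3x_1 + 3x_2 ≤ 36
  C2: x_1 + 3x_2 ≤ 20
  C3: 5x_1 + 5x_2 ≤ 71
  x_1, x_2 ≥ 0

Evaluate the objective at each vertex of the feasible region:
  z(0, 0) = 0
  z(12, 0) = 84
  z(8, 4) = 92  ←
  z(0, 6.667) = 60
The maximum is at x_1 = 8, x_2 = 4.

x_1 = 8, x_2 = 4, z = 92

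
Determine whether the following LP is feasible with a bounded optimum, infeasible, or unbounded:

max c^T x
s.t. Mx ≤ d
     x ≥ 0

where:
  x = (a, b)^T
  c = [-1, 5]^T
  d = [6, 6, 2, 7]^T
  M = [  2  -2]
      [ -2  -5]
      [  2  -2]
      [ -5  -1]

Unbounded (objective can increase without bound)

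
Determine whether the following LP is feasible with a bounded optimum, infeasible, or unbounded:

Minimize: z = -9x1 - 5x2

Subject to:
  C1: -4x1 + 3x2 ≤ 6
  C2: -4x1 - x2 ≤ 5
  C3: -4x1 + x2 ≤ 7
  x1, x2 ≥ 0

Unbounded (objective can decrease without bound)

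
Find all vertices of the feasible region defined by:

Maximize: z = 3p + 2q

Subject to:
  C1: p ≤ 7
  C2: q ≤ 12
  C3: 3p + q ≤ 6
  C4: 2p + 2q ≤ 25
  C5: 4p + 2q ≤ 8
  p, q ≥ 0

(0, 0), (2, 0), (0, 4)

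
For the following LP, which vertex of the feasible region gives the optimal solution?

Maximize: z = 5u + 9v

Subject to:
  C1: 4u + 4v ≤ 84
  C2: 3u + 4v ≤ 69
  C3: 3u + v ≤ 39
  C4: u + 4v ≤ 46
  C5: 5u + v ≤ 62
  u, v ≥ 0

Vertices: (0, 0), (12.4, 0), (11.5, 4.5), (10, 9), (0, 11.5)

Evaluate the objective at each vertex of the feasible region:
  z(0, 0) = 0
  z(12.4, 0) = 62
  z(11.5, 4.5) = 98
  z(10, 9) = 131  ←
  z(0, 11.5) = 103.5
The maximum is at u = 10, v = 9.

(10, 9)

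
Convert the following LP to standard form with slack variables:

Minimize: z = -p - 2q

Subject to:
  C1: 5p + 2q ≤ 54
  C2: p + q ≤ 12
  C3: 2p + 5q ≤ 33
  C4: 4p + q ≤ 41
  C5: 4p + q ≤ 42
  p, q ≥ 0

min z = -p - 2q

s.t.
  5p + 2q + s1 = 54
  p + q + s2 = 12
  2p + 5q + s3 = 33
  4p + q + s4 = 41
  4p + q + s5 = 42
  p, q, s1, s2, s3, s4, s5 ≥ 0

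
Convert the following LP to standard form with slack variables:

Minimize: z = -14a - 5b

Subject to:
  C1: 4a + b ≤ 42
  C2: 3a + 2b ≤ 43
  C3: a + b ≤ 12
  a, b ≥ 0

min z = -14a - 5b

s.t.
  4a + b + s1 = 42
  3a + 2b + s2 = 43
  a + b + s3 = 12
  a, b, s1, s2, s3 ≥ 0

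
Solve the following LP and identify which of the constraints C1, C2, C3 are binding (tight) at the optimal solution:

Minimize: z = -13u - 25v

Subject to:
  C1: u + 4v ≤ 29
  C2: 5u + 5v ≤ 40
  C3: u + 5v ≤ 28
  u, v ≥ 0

At u = 3, v = 5, compute slack b - a·x for each constraint:
  C1: 29 − 23 = 6  (slack)
  C2: 40 − 40 = 0  (binding)
  C3: 28 − 28 = 0  (binding)

Optimal: u = 3, v = 5
Binding: C2, C3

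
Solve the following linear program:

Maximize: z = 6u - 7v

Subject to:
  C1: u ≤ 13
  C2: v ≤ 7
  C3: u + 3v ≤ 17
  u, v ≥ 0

Evaluate the objective at each vertex of the feasible region:
  z(0, 0) = 0
  z(13, 0) = 78  ←
  z(13, 1.333) = 68.67
  z(0, 5.667) = -39.67
The maximum is at u = 13, v = 0.

u = 13, v = 0, z = 78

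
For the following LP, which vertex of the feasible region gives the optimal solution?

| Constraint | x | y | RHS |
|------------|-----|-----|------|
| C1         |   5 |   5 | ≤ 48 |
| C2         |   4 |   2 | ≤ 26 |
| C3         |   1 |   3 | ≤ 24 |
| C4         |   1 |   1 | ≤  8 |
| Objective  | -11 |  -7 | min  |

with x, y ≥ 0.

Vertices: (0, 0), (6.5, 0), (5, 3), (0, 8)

Evaluate the objective at each vertex of the feasible region:
  z(0, 0) = 0
  z(6.5, 0) = -71.5
  z(5, 3) = -76  ←
  z(0, 8) = -56
The minimum is at x = 5, y = 3.

(5, 3)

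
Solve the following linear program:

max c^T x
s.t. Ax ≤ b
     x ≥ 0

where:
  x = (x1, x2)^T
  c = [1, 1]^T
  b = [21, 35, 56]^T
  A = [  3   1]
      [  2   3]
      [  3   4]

Evaluate the objective at each vertex of the feasible region:
  z(0, 0) = 0
  z(7, 0) = 7
  z(4, 9) = 13  ←
  z(0, 11.67) = 11.67
The maximum is at x1 = 4, x2 = 9.

x1 = 4, x2 = 9, z = 13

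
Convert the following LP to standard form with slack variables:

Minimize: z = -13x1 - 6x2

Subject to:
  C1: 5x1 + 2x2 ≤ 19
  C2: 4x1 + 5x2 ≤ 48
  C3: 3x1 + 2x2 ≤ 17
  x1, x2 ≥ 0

min z = -13x1 - 6x2

s.t.
  5x1 + 2x2 + s1 = 19
  4x1 + 5x2 + s2 = 48
  3x1 + 2x2 + s3 = 17
  x1, x2, s1, s2, s3 ≥ 0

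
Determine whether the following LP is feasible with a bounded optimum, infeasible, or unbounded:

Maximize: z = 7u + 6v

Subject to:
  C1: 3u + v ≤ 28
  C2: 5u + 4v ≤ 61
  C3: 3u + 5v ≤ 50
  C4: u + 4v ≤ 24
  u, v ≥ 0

Feasible with a bounded optimal solution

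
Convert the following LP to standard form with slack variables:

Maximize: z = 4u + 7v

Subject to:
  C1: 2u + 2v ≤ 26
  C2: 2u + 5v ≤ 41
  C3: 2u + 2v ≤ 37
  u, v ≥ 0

max z = 4u + 7v

s.t.
  2u + 2v + s1 = 26
  2u + 5v + s2 = 41
  2u + 2v + s3 = 37
  u, v, s1, s2, s3 ≥ 0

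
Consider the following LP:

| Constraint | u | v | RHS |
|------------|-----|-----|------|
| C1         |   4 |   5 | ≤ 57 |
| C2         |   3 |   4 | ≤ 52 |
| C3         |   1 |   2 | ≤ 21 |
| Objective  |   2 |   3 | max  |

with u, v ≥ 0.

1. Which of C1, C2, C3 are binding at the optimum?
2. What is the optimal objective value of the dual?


1. C1, C3
2. 33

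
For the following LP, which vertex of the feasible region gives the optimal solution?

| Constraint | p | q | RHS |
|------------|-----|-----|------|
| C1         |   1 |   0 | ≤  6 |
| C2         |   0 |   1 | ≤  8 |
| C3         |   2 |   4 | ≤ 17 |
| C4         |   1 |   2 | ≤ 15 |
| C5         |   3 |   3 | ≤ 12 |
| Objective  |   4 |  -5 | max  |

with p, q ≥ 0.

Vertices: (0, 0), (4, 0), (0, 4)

Evaluate the objective at each vertex of the feasible region:
  z(0, 0) = 0
  z(4, 0) = 16  ←
  z(0, 4) = -20
The maximum is at p = 4, q = 0.

(4, 0)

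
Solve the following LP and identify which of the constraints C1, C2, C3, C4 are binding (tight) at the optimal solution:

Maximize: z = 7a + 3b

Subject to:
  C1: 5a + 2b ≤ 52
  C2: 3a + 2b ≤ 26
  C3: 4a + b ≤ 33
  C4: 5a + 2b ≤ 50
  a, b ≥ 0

At a = 8, b = 1, compute slack b - a·x for each constraint:
  C1: 52 − 42 = 10  (slack)
  C2: 26 − 26 = 0  (binding)
  C3: 33 − 33 = 0  (binding)
  C4: 50 − 42 = 8  (slack)

Optimal: a = 8, b = 1
Binding: C2, C3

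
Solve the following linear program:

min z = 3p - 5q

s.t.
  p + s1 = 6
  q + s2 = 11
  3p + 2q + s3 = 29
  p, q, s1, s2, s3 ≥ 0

Evaluate the objective at each vertex of the feasible region:
  z(0, 0) = 0
  z(6, 0) = 18
  z(6, 5.5) = -9.5
  z(2.333, 11) = -48
  z(0, 11) = -55  ←
The minimum is at p = 0, q = 11.

p = 0, q = 11, z = -55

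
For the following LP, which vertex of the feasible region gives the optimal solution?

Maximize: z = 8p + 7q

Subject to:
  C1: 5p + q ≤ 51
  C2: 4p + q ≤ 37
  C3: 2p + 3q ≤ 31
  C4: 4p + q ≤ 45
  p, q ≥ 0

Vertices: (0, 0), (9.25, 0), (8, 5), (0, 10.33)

Evaluate the objective at each vertex of the feasible region:
  z(0, 0) = 0
  z(9.25, 0) = 74
  z(8, 5) = 99  ←
  z(0, 10.33) = 72.33
The maximum is at p = 8, q = 5.

(8, 5)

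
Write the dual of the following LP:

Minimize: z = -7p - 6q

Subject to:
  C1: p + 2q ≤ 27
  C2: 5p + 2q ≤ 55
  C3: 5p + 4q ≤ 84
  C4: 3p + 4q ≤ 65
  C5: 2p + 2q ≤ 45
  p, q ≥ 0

Primal min cᵀx s.t. Ax ≤ b, x ≥ 0  →  Dual max −bᵀy s.t. Aᵀy ≥ −c, y ≥ 0.

Maximize: z = -27y1 - 55y2 - 84y3 - 65y4 - 45y5

Subject to:
  y1 + 5y2 + 5y3 + 3y4 + 2y5 ≥ 7
  2y1 + 2y2 + 4y3 + 4y4 + 2y5 ≥ 6
  y1, y2, y3, y4, y5 ≥ 0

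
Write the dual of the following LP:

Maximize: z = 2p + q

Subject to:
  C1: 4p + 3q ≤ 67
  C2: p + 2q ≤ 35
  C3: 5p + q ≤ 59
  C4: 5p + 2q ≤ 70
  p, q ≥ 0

Primal max cᵀx s.t. Ax ≤ b, x ≥ 0  →  Dual min bᵀy s.t. Aᵀy ≥ c, y ≥ 0.

Minimize: z = 67y1 + 35y2 + 59y3 + 70y4

Subject to:
  4y1 + y2 + 5y3 + 5y4 ≥ 2
  3y1 + 2y2 + y3 + 2y4 ≥ 1
  y1, y2, y3, y4 ≥ 0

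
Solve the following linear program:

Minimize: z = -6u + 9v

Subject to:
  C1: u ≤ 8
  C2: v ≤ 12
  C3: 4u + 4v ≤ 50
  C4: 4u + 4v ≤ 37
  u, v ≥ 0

Evaluate the objective at each vertex of the feasible region:
  z(0, 0) = 0
  z(8, 0) = -48  ←
  z(8, 1.25) = -36.75
  z(0, 9.25) = 83.25
The minimum is at u = 8, v = 0.

u = 8, v = 0, z = -48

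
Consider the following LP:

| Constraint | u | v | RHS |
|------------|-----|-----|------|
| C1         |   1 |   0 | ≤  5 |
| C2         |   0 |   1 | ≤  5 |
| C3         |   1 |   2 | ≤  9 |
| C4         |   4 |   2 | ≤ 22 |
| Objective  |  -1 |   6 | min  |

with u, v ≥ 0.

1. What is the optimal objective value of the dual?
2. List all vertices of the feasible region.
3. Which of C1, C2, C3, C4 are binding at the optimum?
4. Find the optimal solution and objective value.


1. -5
2. (0, 0), (5, 0), (5, 1), (4.333, 2.333), (0, 4.5)
3. C1
4. u = 5, v = 0, z = -5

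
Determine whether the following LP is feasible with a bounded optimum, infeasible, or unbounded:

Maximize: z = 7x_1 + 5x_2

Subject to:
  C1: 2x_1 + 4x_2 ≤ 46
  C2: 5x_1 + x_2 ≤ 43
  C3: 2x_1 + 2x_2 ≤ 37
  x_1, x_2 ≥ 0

Feasible with a bounded optimal solution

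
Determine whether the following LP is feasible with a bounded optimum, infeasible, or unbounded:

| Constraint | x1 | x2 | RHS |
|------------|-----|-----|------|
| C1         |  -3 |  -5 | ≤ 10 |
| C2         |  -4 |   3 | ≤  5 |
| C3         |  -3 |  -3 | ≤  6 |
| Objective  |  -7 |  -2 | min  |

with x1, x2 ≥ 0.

Unbounded (objective can decrease without bound)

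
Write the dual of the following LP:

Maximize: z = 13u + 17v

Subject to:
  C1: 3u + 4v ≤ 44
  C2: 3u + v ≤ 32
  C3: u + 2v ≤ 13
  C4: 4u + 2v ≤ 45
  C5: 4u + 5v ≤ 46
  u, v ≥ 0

Primal max cᵀx s.t. Ax ≤ b, x ≥ 0  →  Dual min bᵀy s.t. Aᵀy ≥ c, y ≥ 0.

Minimize: z = 44y1 + 32y2 + 13y3 + 45y4 + 46y5

Subject to:
  3y1 + 3y2 + y3 + 4y4 + 4y5 ≥ 13
  4y1 + y2 + 2y3 + 2y4 + 5y5 ≥ 17
  y1, y2, y3, y4, y5 ≥ 0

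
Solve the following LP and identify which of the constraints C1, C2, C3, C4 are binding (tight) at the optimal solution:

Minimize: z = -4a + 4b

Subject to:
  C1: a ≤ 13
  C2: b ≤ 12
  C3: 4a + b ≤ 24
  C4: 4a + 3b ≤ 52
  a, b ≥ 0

At a = 6, b = 0, compute slack b - a·x for each constraint:
  C1: 13 − 6 = 7  (slack)
  C2: 12 − 0 = 12  (slack)
  C3: 24 − 24 = 0  (binding)
  C4: 52 − 24 = 28  (slack)

Optimal: a = 6, b = 0
Binding: C3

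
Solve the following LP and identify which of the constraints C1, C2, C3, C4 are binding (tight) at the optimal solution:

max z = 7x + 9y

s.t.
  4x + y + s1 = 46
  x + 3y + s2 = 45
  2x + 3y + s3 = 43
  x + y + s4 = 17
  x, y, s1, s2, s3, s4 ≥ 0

At x = 8, y = 9, compute slack b - a·x for each constraint:
  C1: 46 − 41 = 5  (slack)
  C2: 45 − 35 = 10  (slack)
  C3: 43 − 43 = 0  (binding)
  C4: 17 − 17 = 0  (binding)

Optimal: x = 8, y = 9
Binding: C3, C4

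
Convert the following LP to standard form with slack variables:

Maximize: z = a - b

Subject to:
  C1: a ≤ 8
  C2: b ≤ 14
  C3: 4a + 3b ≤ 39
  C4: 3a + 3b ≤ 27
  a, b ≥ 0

max z = a - b

s.t.
  a + s1 = 8
  b + s2 = 14
  4a + 3b + s3 = 39
  3a + 3b + s4 = 27
  a, b, s1, s2, s3, s4 ≥ 0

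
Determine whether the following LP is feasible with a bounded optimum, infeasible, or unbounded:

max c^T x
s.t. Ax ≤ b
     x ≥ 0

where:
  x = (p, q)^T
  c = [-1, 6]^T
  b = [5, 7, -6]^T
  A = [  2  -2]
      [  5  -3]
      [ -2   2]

Infeasible (no feasible solution exists)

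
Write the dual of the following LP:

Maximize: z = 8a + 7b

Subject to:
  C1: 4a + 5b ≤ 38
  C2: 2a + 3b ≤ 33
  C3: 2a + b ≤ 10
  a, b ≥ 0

Primal max cᵀx s.t. Ax ≤ b, x ≥ 0  →  Dual min bᵀy s.t. Aᵀy ≥ c, y ≥ 0.

Minimize: z = 38y1 + 33y2 + 10y3

Subject to:
  4y1 + 2y2 + 2y3 ≥ 8
  5y1 + 3y2 + y3 ≥ 7
  y1, y2, y3 ≥ 0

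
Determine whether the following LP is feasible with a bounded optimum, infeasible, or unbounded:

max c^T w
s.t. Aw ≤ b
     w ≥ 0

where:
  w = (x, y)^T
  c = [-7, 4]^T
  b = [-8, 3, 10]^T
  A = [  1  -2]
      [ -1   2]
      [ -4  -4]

Infeasible (no feasible solution exists)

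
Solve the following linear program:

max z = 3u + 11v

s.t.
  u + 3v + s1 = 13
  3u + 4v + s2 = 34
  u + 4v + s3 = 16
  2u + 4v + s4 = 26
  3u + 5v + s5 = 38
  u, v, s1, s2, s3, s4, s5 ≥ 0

Evaluate the objective at each vertex of the feasible region:
  z(0, 0) = 0
  z(11.33, 0) = 34
  z(10, 1) = 41
  z(4, 3) = 45  ←
  z(0, 4) = 44
The maximum is at u = 4, v = 3.

u = 4, v = 3, z = 45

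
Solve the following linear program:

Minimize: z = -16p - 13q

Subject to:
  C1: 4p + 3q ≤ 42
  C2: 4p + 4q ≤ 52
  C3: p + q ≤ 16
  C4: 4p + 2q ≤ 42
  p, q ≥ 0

Evaluate the objective at each vertex of the feasible region:
  z(0, 0) = 0
  z(10.5, 0) = -168
  z(3, 10) = -178  ←
  z(0, 13) = -169
The minimum is at p = 3, q = 10.

p = 3, q = 10, z = -178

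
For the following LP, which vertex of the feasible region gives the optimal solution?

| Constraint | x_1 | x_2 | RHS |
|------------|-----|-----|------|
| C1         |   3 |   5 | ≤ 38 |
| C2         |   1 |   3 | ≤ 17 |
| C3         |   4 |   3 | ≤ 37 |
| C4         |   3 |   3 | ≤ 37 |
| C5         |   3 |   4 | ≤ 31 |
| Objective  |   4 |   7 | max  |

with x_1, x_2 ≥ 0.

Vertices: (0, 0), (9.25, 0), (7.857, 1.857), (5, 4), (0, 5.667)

Evaluate the objective at each vertex of the feasible region:
  z(0, 0) = 0
  z(9.25, 0) = 37
  z(7.857, 1.857) = 44.43
  z(5, 4) = 48  ←
  z(0, 5.667) = 39.67
The maximum is at x_1 = 5, x_2 = 4.

(5, 4)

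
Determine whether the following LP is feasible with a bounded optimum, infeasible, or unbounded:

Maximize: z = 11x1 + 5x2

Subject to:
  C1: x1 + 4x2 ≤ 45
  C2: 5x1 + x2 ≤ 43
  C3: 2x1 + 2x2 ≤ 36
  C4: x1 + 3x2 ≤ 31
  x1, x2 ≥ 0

Feasible with a bounded optimal solution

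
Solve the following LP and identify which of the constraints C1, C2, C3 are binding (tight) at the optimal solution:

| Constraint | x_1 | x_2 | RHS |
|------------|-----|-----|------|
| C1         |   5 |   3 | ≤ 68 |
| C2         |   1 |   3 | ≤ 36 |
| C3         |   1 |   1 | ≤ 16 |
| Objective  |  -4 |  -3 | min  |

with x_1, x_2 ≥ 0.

At x_1 = 10, x_2 = 6, compute slack b - a·x for each constraint:
  C1: 68 − 68 = 0  (binding)
  C2: 36 − 28 = 8  (slack)
  C3: 16 − 16 = 0  (binding)

Optimal: x_1 = 10, x_2 = 6
Binding: C1, C3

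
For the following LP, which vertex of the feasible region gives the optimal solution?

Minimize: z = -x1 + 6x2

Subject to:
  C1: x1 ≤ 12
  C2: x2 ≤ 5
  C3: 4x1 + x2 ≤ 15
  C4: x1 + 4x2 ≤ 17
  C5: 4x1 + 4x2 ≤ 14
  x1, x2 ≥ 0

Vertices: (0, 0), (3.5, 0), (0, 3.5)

Evaluate the objective at each vertex of the feasible region:
  z(0, 0) = 0
  z(3.5, 0) = -3.5  ←
  z(0, 3.5) = 21
The minimum is at x1 = 3.5, x2 = 0.

(3.5, 0)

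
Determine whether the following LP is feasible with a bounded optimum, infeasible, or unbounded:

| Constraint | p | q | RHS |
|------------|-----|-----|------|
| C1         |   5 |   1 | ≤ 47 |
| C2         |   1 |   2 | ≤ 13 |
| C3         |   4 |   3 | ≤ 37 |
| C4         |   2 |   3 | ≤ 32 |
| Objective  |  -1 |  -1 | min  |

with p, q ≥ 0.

Feasible with a bounded optimal solution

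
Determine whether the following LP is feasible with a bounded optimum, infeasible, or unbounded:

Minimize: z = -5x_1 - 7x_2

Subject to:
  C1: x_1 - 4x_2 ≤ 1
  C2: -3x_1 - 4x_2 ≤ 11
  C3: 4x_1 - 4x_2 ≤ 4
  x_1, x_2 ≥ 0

Unbounded (objective can decrease without bound)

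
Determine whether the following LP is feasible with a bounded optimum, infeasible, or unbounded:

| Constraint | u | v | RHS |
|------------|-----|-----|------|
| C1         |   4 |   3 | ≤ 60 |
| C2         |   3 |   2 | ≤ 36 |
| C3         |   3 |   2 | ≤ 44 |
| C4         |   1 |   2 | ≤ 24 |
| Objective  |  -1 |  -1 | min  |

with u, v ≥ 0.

Feasible with a bounded optimal solution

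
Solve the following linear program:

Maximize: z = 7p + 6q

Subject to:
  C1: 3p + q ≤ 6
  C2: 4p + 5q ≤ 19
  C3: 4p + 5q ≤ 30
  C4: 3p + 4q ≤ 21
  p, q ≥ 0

Evaluate the objective at each vertex of the feasible region:
  z(0, 0) = 0
  z(2, 0) = 14
  z(1, 3) = 25  ←
  z(0, 3.8) = 22.8
The maximum is at p = 1, q = 3.

p = 1, q = 3, z = 25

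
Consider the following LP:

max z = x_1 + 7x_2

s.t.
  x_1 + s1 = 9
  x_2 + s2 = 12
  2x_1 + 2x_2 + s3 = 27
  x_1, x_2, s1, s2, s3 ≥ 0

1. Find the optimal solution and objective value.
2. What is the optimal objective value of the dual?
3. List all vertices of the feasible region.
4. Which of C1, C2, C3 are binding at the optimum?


1. x_1 = 1.5, x_2 = 12, z = 85.5
2. 85.5
3. (0, 0), (9, 0), (9, 4.5), (1.5, 12), (0, 12)
4. C2, C3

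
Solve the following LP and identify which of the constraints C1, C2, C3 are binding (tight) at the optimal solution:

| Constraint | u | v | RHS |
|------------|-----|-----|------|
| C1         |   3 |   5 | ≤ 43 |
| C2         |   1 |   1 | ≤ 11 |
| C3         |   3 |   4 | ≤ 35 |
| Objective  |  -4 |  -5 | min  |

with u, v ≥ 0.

At u = 9, v = 2, compute slack b - a·x for each constraint:
  C1: 43 − 37 = 6  (slack)
  C2: 11 − 11 = 0  (binding)
  C3: 35 − 35 = 0  (binding)

Optimal: u = 9, v = 2
Binding: C2, C3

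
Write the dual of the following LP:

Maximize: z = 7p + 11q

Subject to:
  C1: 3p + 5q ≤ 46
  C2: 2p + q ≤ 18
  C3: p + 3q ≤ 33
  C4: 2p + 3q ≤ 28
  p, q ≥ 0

Primal max cᵀx s.t. Ax ≤ b, x ≥ 0  →  Dual min bᵀy s.t. Aᵀy ≥ c, y ≥ 0.

Minimize: z = 46y1 + 18y2 + 33y3 + 28y4

Subject to:
  3y1 + 2y2 + y3 + 2y4 ≥ 7
  5y1 + y2 + 3y3 + 3y4 ≥ 11
  y1, y2, y3, y4 ≥ 0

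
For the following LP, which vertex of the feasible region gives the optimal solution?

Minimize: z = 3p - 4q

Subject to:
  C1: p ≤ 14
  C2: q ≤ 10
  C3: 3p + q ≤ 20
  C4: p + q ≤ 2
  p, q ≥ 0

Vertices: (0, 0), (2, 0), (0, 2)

Evaluate the objective at each vertex of the feasible region:
  z(0, 0) = 0
  z(2, 0) = 6
  z(0, 2) = -8  ←
The minimum is at p = 0, q = 2.

(0, 2)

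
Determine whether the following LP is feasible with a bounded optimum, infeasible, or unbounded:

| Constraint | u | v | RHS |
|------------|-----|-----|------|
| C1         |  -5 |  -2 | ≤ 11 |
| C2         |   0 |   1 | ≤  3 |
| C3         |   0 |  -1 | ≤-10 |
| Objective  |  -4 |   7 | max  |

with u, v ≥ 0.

Infeasible (no feasible solution exists)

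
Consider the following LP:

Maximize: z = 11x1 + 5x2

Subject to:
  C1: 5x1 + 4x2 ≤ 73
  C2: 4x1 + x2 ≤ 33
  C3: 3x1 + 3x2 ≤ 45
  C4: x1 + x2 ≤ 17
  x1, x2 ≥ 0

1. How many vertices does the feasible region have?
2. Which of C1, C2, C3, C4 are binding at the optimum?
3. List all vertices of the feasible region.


1. 4
2. C2, C3
3. (0, 0), (8.25, 0), (6, 9), (0, 15)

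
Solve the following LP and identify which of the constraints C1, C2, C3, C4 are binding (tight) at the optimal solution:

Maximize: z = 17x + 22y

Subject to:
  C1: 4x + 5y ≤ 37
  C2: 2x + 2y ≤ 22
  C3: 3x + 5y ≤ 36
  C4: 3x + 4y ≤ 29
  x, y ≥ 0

At x = 3, y = 5, compute slack b - a·x for each constraint:
  C1: 37 − 37 = 0  (binding)
  C2: 22 − 16 = 6  (slack)
  C3: 36 − 34 = 2  (slack)
  C4: 29 − 29 = 0  (binding)

Optimal: x = 3, y = 5
Binding: C1, C4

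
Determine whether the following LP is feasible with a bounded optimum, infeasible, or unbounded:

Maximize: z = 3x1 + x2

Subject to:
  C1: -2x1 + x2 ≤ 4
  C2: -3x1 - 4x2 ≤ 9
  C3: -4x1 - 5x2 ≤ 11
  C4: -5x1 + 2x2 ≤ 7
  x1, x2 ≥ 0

Unbounded (objective can increase without bound)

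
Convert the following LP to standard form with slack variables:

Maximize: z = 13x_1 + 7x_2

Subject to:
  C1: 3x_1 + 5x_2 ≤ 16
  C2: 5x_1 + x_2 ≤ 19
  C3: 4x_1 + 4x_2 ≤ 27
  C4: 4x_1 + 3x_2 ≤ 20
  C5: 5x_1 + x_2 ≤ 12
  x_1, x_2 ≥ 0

max z = 13x_1 + 7x_2

s.t.
  3x_1 + 5x_2 + s1 = 16
  5x_1 + x_2 + s2 = 19
  4x_1 + 4x_2 + s3 = 27
  4x_1 + 3x_2 + s4 = 20
  5x_1 + x_2 + s5 = 12
  x_1, x_2, s1, s2, s3, s4, s5 ≥ 0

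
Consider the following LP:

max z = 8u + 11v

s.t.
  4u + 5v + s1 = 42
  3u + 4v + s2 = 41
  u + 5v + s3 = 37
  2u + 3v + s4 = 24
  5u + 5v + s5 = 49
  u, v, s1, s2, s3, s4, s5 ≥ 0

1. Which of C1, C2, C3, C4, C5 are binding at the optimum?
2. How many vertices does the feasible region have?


1. C1, C4
2. 6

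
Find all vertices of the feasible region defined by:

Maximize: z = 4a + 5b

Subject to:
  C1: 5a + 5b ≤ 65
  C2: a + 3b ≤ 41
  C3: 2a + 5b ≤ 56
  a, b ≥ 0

(0, 0), (13, 0), (3, 10), (0, 11.2)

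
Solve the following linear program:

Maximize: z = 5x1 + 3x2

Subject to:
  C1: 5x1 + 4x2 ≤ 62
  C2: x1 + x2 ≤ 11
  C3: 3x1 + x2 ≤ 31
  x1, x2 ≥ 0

Evaluate the objective at each vertex of the feasible region:
  z(0, 0) = 0
  z(10.33, 0) = 51.67
  z(10, 1) = 53  ←
  z(0, 11) = 33
The maximum is at x1 = 10, x2 = 1.

x1 = 10, x2 = 1, z = 53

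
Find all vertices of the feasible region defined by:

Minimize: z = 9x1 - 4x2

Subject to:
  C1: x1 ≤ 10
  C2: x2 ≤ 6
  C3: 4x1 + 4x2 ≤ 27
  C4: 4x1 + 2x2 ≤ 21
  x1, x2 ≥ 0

(0, 0), (5.25, 0), (3.75, 3), (0.75, 6), (0, 6)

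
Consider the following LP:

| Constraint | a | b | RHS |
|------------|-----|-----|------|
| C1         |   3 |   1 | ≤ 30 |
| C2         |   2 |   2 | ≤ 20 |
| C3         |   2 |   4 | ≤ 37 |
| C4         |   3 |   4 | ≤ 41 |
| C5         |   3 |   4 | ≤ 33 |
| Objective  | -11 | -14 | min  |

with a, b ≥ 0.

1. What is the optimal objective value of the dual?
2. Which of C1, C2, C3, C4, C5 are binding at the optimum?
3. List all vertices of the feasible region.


1. -119
2. C2, C5
3. (0, 0), (10, 0), (7, 3), (0, 8.25)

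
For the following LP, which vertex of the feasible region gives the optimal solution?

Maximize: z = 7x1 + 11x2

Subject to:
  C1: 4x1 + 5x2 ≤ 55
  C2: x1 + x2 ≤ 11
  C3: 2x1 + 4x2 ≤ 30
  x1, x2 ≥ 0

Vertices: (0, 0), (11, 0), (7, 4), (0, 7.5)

Evaluate the objective at each vertex of the feasible region:
  z(0, 0) = 0
  z(11, 0) = 77
  z(7, 4) = 93  ←
  z(0, 7.5) = 82.5
The maximum is at x1 = 7, x2 = 4.

(7, 4)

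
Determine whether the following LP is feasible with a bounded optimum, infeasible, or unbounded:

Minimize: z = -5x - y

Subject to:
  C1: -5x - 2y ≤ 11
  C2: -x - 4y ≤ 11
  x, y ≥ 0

Unbounded (objective can decrease without bound)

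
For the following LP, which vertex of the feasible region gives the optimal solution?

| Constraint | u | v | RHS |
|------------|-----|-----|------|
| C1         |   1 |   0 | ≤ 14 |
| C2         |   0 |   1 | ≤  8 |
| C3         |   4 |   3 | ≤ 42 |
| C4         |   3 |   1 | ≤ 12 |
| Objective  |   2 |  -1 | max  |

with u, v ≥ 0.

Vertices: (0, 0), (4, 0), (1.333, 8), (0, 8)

Evaluate the objective at each vertex of the feasible region:
  z(0, 0) = 0
  z(4, 0) = 8  ←
  z(1.333, 8) = -5.333
  z(0, 8) = -8
The maximum is at u = 4, v = 0.

(4, 0)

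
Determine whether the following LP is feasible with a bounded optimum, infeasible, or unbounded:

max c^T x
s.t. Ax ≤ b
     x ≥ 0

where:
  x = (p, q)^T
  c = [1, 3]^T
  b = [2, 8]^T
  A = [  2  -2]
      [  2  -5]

Unbounded (objective can increase without bound)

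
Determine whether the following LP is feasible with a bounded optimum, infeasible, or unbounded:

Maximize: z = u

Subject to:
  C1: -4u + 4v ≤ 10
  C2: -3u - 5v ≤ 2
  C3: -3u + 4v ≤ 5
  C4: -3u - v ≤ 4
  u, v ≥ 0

Unbounded (objective can increase without bound)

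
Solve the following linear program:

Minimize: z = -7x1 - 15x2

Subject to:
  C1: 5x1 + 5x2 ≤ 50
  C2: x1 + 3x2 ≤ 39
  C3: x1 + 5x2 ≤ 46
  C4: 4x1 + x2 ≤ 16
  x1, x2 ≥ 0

Evaluate the objective at each vertex of the feasible region:
  z(0, 0) = 0
  z(4, 0) = -28
  z(2, 8) = -134
  z(1, 9) = -142  ←
  z(0, 9.2) = -138
The minimum is at x1 = 1, x2 = 9.

x1 = 1, x2 = 9, z = -142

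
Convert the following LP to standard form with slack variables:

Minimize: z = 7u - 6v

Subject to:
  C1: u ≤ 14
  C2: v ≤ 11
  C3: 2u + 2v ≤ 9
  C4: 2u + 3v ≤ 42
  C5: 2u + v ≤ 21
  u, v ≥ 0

min z = 7u - 6v

s.t.
  u + s1 = 14
  v + s2 = 11
  2u + 2v + s3 = 9
  2u + 3v + s4 = 42
  2u + v + s5 = 21
  u, v, s1, s2, s3, s4, s5 ≥ 0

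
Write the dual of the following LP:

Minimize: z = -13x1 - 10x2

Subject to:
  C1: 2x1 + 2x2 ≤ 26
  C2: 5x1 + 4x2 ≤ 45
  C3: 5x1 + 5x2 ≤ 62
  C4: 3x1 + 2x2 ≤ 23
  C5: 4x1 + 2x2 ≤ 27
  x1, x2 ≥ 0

Primal min cᵀx s.t. Ax ≤ b, x ≥ 0  →  Dual max −bᵀy s.t. Aᵀy ≥ −c, y ≥ 0.

Maximize: z = -26y1 - 45y2 - 62y3 - 23y4 - 27y5

Subject to:
  2y1 + 5y2 + 5y3 + 3y4 + 4y5 ≥ 13
  2y1 + 4y2 + 5y3 + 2y4 + 2y5 ≥ 10
  y1, y2, y3, y4, y5 ≥ 0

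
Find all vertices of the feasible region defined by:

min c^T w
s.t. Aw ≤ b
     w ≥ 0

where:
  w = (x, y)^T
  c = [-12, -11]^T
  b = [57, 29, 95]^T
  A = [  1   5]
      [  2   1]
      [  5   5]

(0, 0), (14.5, 0), (10, 9), (9.5, 9.5), (0, 11.4)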